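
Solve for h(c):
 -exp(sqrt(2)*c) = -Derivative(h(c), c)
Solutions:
 h(c) = C1 + sqrt(2)*exp(sqrt(2)*c)/2


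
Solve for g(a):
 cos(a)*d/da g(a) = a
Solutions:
 g(a) = C1 + Integral(a/cos(a), a)


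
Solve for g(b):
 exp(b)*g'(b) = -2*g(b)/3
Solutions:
 g(b) = C1*exp(2*exp(-b)/3)


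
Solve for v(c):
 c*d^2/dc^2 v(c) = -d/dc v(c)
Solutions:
 v(c) = C1 + C2*log(c)


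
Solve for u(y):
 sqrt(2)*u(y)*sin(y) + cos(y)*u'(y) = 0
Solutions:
 u(y) = C1*cos(y)^(sqrt(2))


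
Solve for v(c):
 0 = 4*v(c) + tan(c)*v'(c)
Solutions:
 v(c) = C1/sin(c)^4


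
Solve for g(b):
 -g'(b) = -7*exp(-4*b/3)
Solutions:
 g(b) = C1 - 21*exp(-4*b/3)/4


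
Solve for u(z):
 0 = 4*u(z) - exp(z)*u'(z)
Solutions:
 u(z) = C1*exp(-4*exp(-z))


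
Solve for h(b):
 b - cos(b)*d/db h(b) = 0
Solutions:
 h(b) = C1 + Integral(b/cos(b), b)


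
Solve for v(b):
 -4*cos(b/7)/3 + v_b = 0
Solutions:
 v(b) = C1 + 28*sin(b/7)/3


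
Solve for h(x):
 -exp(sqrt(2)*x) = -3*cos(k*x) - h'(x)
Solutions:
 h(x) = C1 + sqrt(2)*exp(sqrt(2)*x)/2 - 3*sin(k*x)/k


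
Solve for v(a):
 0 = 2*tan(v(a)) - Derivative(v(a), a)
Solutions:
 v(a) = pi - asin(C1*exp(2*a))
 v(a) = asin(C1*exp(2*a))


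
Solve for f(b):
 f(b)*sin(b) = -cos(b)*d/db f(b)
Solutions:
 f(b) = C1*cos(b)


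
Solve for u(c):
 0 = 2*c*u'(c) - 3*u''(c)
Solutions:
 u(c) = C1 + C2*erfi(sqrt(3)*c/3)


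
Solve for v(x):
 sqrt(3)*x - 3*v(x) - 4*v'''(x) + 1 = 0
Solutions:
 v(x) = C3*exp(-6^(1/3)*x/2) + sqrt(3)*x/3 + (C1*sin(2^(1/3)*3^(5/6)*x/4) + C2*cos(2^(1/3)*3^(5/6)*x/4))*exp(6^(1/3)*x/4) + 1/3


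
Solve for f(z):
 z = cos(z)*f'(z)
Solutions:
 f(z) = C1 + Integral(z/cos(z), z)


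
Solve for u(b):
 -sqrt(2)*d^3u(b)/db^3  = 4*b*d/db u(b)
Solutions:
 u(b) = C1 + Integral(C2*airyai(-sqrt(2)*b) + C3*airybi(-sqrt(2)*b), b)


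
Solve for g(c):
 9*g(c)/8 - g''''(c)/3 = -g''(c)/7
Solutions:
 g(c) = C1*exp(-sqrt(21)*c*sqrt(2 + sqrt(298))/14) + C2*exp(sqrt(21)*c*sqrt(2 + sqrt(298))/14) + C3*sin(sqrt(21)*c*sqrt(-2 + sqrt(298))/14) + C4*cos(sqrt(21)*c*sqrt(-2 + sqrt(298))/14)


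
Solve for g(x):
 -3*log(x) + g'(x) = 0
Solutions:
 g(x) = C1 + 3*x*log(x) - 3*x


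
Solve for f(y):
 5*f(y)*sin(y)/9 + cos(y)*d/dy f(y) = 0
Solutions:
 f(y) = C1*cos(y)^(5/9)


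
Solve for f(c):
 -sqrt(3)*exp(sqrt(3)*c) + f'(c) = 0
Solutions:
 f(c) = C1 + exp(sqrt(3)*c)


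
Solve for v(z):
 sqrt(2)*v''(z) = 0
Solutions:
 v(z) = C1 + C2*z


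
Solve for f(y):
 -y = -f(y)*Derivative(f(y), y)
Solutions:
 f(y) = -sqrt(C1 + y^2)
 f(y) = sqrt(C1 + y^2)


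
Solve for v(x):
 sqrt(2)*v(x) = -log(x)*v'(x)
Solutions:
 v(x) = C1*exp(-sqrt(2)*li(x))


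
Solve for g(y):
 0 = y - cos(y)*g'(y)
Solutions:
 g(y) = C1 + Integral(y/cos(y), y)


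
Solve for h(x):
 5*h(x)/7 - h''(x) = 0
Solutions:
 h(x) = C1*exp(-sqrt(35)*x/7) + C2*exp(sqrt(35)*x/7)


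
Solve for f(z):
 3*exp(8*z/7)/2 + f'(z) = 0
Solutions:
 f(z) = C1 - 21*exp(8*z/7)/16


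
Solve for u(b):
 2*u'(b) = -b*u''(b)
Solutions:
 u(b) = C1 + C2/b


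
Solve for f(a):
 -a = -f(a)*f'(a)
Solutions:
 f(a) = -sqrt(C1 + a^2)
 f(a) = sqrt(C1 + a^2)


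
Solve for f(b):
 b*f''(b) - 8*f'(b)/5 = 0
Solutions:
 f(b) = C1 + C2*b^(13/5)


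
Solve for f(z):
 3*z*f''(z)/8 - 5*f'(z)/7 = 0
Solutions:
 f(z) = C1 + C2*z^(61/21)


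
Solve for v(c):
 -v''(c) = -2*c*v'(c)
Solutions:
 v(c) = C1 + C2*erfi(c)


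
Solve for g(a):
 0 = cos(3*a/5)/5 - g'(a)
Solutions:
 g(a) = C1 + sin(3*a/5)/3


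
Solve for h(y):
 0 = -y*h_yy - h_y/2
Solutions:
 h(y) = C1 + C2*sqrt(y)


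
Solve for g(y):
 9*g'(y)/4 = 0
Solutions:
 g(y) = C1


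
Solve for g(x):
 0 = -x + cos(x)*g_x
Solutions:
 g(x) = C1 + Integral(x/cos(x), x)


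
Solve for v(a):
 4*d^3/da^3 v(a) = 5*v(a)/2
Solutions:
 v(a) = C3*exp(5^(1/3)*a/2) + (C1*sin(sqrt(3)*5^(1/3)*a/4) + C2*cos(sqrt(3)*5^(1/3)*a/4))*exp(-5^(1/3)*a/4)


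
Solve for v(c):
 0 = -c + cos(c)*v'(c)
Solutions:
 v(c) = C1 + Integral(c/cos(c), c)


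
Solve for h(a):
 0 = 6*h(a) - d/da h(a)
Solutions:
 h(a) = C1*exp(6*a)


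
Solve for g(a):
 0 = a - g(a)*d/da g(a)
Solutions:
 g(a) = -sqrt(C1 + a^2)
 g(a) = sqrt(C1 + a^2)


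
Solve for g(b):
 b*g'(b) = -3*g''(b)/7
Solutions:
 g(b) = C1 + C2*erf(sqrt(42)*b/6)


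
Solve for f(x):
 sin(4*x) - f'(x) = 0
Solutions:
 f(x) = C1 - cos(4*x)/4


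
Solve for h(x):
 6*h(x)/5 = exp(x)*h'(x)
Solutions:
 h(x) = C1*exp(-6*exp(-x)/5)


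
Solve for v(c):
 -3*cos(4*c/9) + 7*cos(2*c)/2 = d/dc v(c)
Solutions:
 v(c) = C1 - 27*sin(4*c/9)/4 + 7*sin(2*c)/4


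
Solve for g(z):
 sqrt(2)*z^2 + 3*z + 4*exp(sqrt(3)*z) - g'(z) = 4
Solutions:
 g(z) = C1 + sqrt(2)*z^3/3 + 3*z^2/2 - 4*z + 4*sqrt(3)*exp(sqrt(3)*z)/3


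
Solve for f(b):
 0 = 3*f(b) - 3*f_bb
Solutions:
 f(b) = C1*exp(-b) + C2*exp(b)


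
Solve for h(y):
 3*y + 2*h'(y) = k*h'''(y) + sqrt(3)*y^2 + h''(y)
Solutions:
 h(y) = C1 + C2*exp(y*(sqrt(8*k + 1) - 1)/(2*k)) + C3*exp(-y*(sqrt(8*k + 1) + 1)/(2*k)) + sqrt(3)*k*y/2 + sqrt(3)*y^3/6 - 3*y^2/4 + sqrt(3)*y^2/4 - 3*y/4 + sqrt(3)*y/4


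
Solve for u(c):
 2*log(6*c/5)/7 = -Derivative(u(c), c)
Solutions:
 u(c) = C1 - 2*c*log(c)/7 - 2*c*log(6)/7 + 2*c/7 + 2*c*log(5)/7


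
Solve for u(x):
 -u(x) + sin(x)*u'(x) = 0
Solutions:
 u(x) = C1*sqrt(cos(x) - 1)/sqrt(cos(x) + 1)


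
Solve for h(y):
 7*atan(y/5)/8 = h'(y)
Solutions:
 h(y) = C1 + 7*y*atan(y/5)/8 - 35*log(y^2 + 25)/16


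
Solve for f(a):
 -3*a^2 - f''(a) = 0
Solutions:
 f(a) = C1 + C2*a - a^4/4


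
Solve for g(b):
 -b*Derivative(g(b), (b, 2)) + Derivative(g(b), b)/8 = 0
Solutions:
 g(b) = C1 + C2*b^(9/8)


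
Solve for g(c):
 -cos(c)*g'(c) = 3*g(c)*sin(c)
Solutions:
 g(c) = C1*cos(c)^3


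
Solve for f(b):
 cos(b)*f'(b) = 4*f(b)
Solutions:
 f(b) = C1*(sin(b)^2 + 2*sin(b) + 1)/(sin(b)^2 - 2*sin(b) + 1)


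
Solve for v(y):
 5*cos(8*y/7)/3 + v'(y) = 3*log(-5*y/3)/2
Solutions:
 v(y) = C1 + 3*y*log(-y)/2 - 2*y*log(3) - 3*y/2 + y*log(15)/2 + y*log(5) - 35*sin(8*y/7)/24


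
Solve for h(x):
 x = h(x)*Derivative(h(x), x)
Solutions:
 h(x) = -sqrt(C1 + x^2)
 h(x) = sqrt(C1 + x^2)


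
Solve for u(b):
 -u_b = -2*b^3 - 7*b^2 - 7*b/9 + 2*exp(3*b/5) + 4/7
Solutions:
 u(b) = C1 + b^4/2 + 7*b^3/3 + 7*b^2/18 - 4*b/7 - 10*exp(3*b/5)/3


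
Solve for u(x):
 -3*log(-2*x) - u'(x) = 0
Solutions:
 u(x) = C1 - 3*x*log(-x) + 3*x*(1 - log(2))


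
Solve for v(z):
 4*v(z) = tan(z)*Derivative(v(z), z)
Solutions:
 v(z) = C1*sin(z)^4


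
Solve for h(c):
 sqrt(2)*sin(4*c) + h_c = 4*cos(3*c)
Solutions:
 h(c) = C1 + 4*sin(3*c)/3 + sqrt(2)*cos(4*c)/4


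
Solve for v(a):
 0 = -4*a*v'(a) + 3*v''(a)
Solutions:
 v(a) = C1 + C2*erfi(sqrt(6)*a/3)


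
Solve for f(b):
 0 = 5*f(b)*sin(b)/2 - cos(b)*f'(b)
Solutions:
 f(b) = C1/cos(b)^(5/2)


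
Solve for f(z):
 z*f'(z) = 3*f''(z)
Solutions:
 f(z) = C1 + C2*erfi(sqrt(6)*z/6)


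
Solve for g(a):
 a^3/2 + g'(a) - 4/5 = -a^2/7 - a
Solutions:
 g(a) = C1 - a^4/8 - a^3/21 - a^2/2 + 4*a/5


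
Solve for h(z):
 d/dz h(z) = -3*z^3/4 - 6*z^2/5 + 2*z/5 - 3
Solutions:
 h(z) = C1 - 3*z^4/16 - 2*z^3/5 + z^2/5 - 3*z


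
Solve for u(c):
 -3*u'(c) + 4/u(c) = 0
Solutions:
 u(c) = -sqrt(C1 + 24*c)/3
 u(c) = sqrt(C1 + 24*c)/3


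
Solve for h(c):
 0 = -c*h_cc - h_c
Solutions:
 h(c) = C1 + C2*log(c)


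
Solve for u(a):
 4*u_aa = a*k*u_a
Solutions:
 u(a) = Piecewise((-sqrt(2)*sqrt(pi)*C1*erf(sqrt(2)*a*sqrt(-k)/4)/sqrt(-k) - C2, (k > 0) | (k < 0)), (-C1*a - C2, True))


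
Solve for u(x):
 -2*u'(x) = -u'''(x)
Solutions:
 u(x) = C1 + C2*exp(-sqrt(2)*x) + C3*exp(sqrt(2)*x)


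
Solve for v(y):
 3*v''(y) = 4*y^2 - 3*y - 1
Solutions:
 v(y) = C1 + C2*y + y^4/9 - y^3/6 - y^2/6


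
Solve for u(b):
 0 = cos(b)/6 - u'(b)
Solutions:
 u(b) = C1 + sin(b)/6


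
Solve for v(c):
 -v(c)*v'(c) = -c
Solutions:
 v(c) = -sqrt(C1 + c^2)
 v(c) = sqrt(C1 + c^2)


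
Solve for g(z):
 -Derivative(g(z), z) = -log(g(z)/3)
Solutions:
 Integral(1/(-log(_y) + log(3)), (_y, g(z))) = C1 - z


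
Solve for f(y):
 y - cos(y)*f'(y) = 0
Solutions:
 f(y) = C1 + Integral(y/cos(y), y)


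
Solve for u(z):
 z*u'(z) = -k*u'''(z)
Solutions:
 u(z) = C1 + Integral(C2*airyai(z*(-1/k)^(1/3)) + C3*airybi(z*(-1/k)^(1/3)), z)


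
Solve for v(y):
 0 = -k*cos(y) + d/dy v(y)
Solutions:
 v(y) = C1 + k*sin(y)


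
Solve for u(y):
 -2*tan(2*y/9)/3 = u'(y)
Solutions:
 u(y) = C1 + 3*log(cos(2*y/9))


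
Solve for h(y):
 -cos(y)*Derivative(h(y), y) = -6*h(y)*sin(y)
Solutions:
 h(y) = C1/cos(y)^6


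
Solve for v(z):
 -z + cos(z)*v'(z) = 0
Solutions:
 v(z) = C1 + Integral(z/cos(z), z)


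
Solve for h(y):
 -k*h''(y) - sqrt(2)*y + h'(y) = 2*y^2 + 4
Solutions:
 h(y) = C1 + C2*exp(y/k) + 4*k^2*y + 2*k*y^2 + sqrt(2)*k*y + 2*y^3/3 + sqrt(2)*y^2/2 + 4*y


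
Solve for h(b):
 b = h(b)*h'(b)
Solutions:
 h(b) = -sqrt(C1 + b^2)
 h(b) = sqrt(C1 + b^2)


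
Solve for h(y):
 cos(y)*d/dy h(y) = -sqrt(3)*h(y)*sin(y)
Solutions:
 h(y) = C1*cos(y)^(sqrt(3))


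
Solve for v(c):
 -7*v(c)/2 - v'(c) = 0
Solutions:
 v(c) = C1*exp(-7*c/2)


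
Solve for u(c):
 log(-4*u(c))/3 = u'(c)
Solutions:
 -3*Integral(1/(log(-_y) + 2*log(2)), (_y, u(c))) = C1 - c


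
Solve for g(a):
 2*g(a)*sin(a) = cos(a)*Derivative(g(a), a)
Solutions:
 g(a) = C1/cos(a)^2


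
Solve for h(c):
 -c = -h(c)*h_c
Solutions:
 h(c) = -sqrt(C1 + c^2)
 h(c) = sqrt(C1 + c^2)


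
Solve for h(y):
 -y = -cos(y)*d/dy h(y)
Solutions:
 h(y) = C1 + Integral(y/cos(y), y)


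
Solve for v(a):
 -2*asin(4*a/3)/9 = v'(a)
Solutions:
 v(a) = C1 - 2*a*asin(4*a/3)/9 - sqrt(9 - 16*a^2)/18


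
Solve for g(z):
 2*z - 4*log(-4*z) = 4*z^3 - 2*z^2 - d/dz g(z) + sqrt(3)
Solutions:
 g(z) = C1 + z^4 - 2*z^3/3 - z^2 + 4*z*log(-z) + z*(-4 + sqrt(3) + 8*log(2))


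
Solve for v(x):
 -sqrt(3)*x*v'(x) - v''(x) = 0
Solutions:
 v(x) = C1 + C2*erf(sqrt(2)*3^(1/4)*x/2)


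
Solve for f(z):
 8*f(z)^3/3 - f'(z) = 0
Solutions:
 f(z) = -sqrt(6)*sqrt(-1/(C1 + 8*z))/2
 f(z) = sqrt(6)*sqrt(-1/(C1 + 8*z))/2


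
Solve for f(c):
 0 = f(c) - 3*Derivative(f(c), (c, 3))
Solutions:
 f(c) = C3*exp(3^(2/3)*c/3) + (C1*sin(3^(1/6)*c/2) + C2*cos(3^(1/6)*c/2))*exp(-3^(2/3)*c/6)


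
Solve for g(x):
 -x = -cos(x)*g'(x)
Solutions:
 g(x) = C1 + Integral(x/cos(x), x)


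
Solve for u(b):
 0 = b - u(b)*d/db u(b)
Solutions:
 u(b) = -sqrt(C1 + b^2)
 u(b) = sqrt(C1 + b^2)


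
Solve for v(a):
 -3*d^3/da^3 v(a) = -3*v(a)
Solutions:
 v(a) = C3*exp(a) + (C1*sin(sqrt(3)*a/2) + C2*cos(sqrt(3)*a/2))*exp(-a/2)


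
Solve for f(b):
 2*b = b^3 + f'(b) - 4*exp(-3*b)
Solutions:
 f(b) = C1 - b^4/4 + b^2 - 4*exp(-3*b)/3


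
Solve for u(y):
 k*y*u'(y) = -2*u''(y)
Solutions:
 u(y) = Piecewise((-sqrt(pi)*C1*erf(sqrt(k)*y/2)/sqrt(k) - C2, (k > 0) | (k < 0)), (-C1*y - C2, True))


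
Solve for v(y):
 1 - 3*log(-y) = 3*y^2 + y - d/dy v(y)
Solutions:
 v(y) = C1 + y^3 + y^2/2 + 3*y*log(-y) - 4*y


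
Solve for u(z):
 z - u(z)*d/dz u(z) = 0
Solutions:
 u(z) = -sqrt(C1 + z^2)
 u(z) = sqrt(C1 + z^2)


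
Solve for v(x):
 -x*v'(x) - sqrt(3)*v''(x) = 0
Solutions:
 v(x) = C1 + C2*erf(sqrt(2)*3^(3/4)*x/6)


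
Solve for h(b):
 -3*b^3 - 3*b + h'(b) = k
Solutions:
 h(b) = C1 + 3*b^4/4 + 3*b^2/2 + b*k


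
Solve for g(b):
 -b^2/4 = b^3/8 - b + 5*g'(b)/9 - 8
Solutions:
 g(b) = C1 - 9*b^4/160 - 3*b^3/20 + 9*b^2/10 + 72*b/5


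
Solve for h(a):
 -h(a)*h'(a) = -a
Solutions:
 h(a) = -sqrt(C1 + a^2)
 h(a) = sqrt(C1 + a^2)


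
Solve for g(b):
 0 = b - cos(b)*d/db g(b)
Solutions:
 g(b) = C1 + Integral(b/cos(b), b)


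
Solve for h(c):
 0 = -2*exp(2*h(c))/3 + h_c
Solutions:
 h(c) = log(-1/(C1 + 2*c))/2 - log(2) + log(6)/2
 h(c) = log(-sqrt(-1/(C1 + 2*c))) - log(2) + log(6)/2


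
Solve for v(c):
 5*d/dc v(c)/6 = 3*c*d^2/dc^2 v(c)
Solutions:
 v(c) = C1 + C2*c^(23/18)


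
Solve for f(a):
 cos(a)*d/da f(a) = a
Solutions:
 f(a) = C1 + Integral(a/cos(a), a)


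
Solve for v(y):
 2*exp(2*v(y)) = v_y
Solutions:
 v(y) = log(-sqrt(-1/(C1 + 2*y))) - log(2)/2
 v(y) = log(-1/(C1 + 2*y))/2 - log(2)/2


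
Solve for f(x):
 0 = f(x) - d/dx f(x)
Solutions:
 f(x) = C1*exp(x)


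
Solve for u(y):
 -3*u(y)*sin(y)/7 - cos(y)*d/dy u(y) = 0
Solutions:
 u(y) = C1*cos(y)^(3/7)


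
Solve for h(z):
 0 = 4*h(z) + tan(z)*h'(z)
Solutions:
 h(z) = C1/sin(z)^4


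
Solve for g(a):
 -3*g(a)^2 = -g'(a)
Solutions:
 g(a) = -1/(C1 + 3*a)


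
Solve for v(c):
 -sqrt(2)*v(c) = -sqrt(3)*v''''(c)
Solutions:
 v(c) = C1*exp(-2^(1/8)*3^(7/8)*c/3) + C2*exp(2^(1/8)*3^(7/8)*c/3) + C3*sin(2^(1/8)*3^(7/8)*c/3) + C4*cos(2^(1/8)*3^(7/8)*c/3)


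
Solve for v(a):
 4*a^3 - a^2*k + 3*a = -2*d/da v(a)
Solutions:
 v(a) = C1 - a^4/2 + a^3*k/6 - 3*a^2/4


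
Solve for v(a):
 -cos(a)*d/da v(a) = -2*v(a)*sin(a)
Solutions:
 v(a) = C1/cos(a)^2


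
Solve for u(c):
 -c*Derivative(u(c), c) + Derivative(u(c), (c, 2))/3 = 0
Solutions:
 u(c) = C1 + C2*erfi(sqrt(6)*c/2)


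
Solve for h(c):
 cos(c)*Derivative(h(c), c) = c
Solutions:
 h(c) = C1 + Integral(c/cos(c), c)


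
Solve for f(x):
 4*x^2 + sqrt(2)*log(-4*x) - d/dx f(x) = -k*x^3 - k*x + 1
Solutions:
 f(x) = C1 + k*x^4/4 + k*x^2/2 + 4*x^3/3 + sqrt(2)*x*log(-x) + x*(-sqrt(2) - 1 + 2*sqrt(2)*log(2))


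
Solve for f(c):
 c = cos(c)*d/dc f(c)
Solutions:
 f(c) = C1 + Integral(c/cos(c), c)


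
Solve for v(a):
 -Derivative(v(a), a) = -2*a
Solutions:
 v(a) = C1 + a^2


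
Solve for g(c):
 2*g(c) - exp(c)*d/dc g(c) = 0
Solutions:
 g(c) = C1*exp(-2*exp(-c))


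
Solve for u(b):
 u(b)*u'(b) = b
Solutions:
 u(b) = -sqrt(C1 + b^2)
 u(b) = sqrt(C1 + b^2)


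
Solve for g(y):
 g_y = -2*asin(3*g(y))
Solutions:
 Integral(1/asin(3*_y), (_y, g(y))) = C1 - 2*y


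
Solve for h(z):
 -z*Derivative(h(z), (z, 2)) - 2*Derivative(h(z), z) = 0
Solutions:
 h(z) = C1 + C2/z


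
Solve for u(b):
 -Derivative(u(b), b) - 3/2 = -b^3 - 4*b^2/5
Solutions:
 u(b) = C1 + b^4/4 + 4*b^3/15 - 3*b/2


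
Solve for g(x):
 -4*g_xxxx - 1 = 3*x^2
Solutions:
 g(x) = C1 + C2*x + C3*x^2 + C4*x^3 - x^6/480 - x^4/96


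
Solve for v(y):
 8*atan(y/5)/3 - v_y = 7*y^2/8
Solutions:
 v(y) = C1 - 7*y^3/24 + 8*y*atan(y/5)/3 - 20*log(y^2 + 25)/3


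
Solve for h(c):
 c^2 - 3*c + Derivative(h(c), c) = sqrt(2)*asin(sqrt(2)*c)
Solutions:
 h(c) = C1 - c^3/3 + 3*c^2/2 + sqrt(2)*(c*asin(sqrt(2)*c) + sqrt(2)*sqrt(1 - 2*c^2)/2)


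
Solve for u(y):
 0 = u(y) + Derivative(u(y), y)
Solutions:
 u(y) = C1*exp(-y)


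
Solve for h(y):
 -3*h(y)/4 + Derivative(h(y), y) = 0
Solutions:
 h(y) = C1*exp(3*y/4)


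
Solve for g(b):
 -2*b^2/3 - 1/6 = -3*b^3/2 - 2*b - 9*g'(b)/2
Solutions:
 g(b) = C1 - b^4/12 + 4*b^3/81 - 2*b^2/9 + b/27


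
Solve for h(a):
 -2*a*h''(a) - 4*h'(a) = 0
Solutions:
 h(a) = C1 + C2/a


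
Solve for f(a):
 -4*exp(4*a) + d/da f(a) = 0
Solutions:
 f(a) = C1 + exp(4*a)


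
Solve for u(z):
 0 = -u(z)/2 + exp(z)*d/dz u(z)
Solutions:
 u(z) = C1*exp(-exp(-z)/2)


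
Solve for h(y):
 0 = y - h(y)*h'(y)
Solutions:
 h(y) = -sqrt(C1 + y^2)
 h(y) = sqrt(C1 + y^2)


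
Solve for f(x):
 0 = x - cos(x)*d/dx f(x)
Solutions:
 f(x) = C1 + Integral(x/cos(x), x)


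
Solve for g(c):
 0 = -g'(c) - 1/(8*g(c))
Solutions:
 g(c) = -sqrt(C1 - c)/2
 g(c) = sqrt(C1 - c)/2


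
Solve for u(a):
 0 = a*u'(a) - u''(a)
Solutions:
 u(a) = C1 + C2*erfi(sqrt(2)*a/2)


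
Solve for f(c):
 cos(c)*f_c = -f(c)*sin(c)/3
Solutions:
 f(c) = C1*cos(c)^(1/3)


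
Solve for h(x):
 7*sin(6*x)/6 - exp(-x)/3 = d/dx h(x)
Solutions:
 h(x) = C1 - 7*cos(6*x)/36 + exp(-x)/3


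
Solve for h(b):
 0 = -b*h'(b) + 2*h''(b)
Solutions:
 h(b) = C1 + C2*erfi(b/2)


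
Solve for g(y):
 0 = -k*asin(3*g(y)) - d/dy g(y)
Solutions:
 Integral(1/asin(3*_y), (_y, g(y))) = C1 - k*y


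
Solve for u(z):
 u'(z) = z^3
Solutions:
 u(z) = C1 + z^4/4


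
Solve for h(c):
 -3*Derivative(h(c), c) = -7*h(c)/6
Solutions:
 h(c) = C1*exp(7*c/18)


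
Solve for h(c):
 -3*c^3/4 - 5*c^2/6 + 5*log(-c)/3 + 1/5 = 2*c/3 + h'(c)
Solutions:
 h(c) = C1 - 3*c^4/16 - 5*c^3/18 - c^2/3 + 5*c*log(-c)/3 - 22*c/15


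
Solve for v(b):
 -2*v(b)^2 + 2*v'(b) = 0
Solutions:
 v(b) = -1/(C1 + b)


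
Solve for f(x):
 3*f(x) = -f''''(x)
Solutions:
 f(x) = (C1*sin(sqrt(2)*3^(1/4)*x/2) + C2*cos(sqrt(2)*3^(1/4)*x/2))*exp(-sqrt(2)*3^(1/4)*x/2) + (C3*sin(sqrt(2)*3^(1/4)*x/2) + C4*cos(sqrt(2)*3^(1/4)*x/2))*exp(sqrt(2)*3^(1/4)*x/2)


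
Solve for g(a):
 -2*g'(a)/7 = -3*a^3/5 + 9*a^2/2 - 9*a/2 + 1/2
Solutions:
 g(a) = C1 + 21*a^4/40 - 21*a^3/4 + 63*a^2/8 - 7*a/4


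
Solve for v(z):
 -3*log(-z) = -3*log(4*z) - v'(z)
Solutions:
 v(z) = C1 + 3*z*(-2*log(2) + I*pi)


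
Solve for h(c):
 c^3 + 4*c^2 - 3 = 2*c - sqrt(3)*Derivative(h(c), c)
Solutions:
 h(c) = C1 - sqrt(3)*c^4/12 - 4*sqrt(3)*c^3/9 + sqrt(3)*c^2/3 + sqrt(3)*c


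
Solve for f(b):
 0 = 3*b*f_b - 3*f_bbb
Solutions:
 f(b) = C1 + Integral(C2*airyai(b) + C3*airybi(b), b)


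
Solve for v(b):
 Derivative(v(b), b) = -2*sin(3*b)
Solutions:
 v(b) = C1 + 2*cos(3*b)/3


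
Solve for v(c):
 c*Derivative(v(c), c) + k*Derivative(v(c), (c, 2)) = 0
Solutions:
 v(c) = C1 + C2*sqrt(k)*erf(sqrt(2)*c*sqrt(1/k)/2)


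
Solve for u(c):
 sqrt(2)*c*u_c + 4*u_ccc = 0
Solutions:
 u(c) = C1 + Integral(C2*airyai(-sqrt(2)*c/2) + C3*airybi(-sqrt(2)*c/2), c)


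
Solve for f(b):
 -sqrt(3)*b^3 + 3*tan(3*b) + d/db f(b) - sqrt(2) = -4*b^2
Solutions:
 f(b) = C1 + sqrt(3)*b^4/4 - 4*b^3/3 + sqrt(2)*b + log(cos(3*b))


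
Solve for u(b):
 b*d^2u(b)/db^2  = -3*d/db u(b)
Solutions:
 u(b) = C1 + C2/b^2


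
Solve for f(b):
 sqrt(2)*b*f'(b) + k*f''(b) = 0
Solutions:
 f(b) = C1 + C2*sqrt(k)*erf(2^(3/4)*b*sqrt(1/k)/2)


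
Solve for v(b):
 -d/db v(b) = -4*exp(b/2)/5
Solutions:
 v(b) = C1 + 8*exp(b/2)/5


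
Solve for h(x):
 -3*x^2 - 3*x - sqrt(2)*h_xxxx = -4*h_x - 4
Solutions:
 h(x) = C1 + C4*exp(sqrt(2)*x) + x^3/4 + 3*x^2/8 - x + (C2*sin(sqrt(6)*x/2) + C3*cos(sqrt(6)*x/2))*exp(-sqrt(2)*x/2)


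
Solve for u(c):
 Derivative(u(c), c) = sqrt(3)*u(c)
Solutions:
 u(c) = C1*exp(sqrt(3)*c)


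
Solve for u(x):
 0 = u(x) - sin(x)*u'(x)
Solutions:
 u(x) = C1*sqrt(cos(x) - 1)/sqrt(cos(x) + 1)


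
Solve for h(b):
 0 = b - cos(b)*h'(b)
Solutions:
 h(b) = C1 + Integral(b/cos(b), b)


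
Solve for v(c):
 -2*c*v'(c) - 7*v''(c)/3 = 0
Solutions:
 v(c) = C1 + C2*erf(sqrt(21)*c/7)


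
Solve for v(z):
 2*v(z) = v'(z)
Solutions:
 v(z) = C1*exp(2*z)


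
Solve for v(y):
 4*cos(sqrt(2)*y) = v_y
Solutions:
 v(y) = C1 + 2*sqrt(2)*sin(sqrt(2)*y)


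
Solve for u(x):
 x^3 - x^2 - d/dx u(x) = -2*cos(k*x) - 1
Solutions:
 u(x) = C1 + x^4/4 - x^3/3 + x + 2*sin(k*x)/k


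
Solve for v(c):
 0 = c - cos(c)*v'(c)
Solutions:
 v(c) = C1 + Integral(c/cos(c), c)


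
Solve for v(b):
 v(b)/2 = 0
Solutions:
 v(b) = 0


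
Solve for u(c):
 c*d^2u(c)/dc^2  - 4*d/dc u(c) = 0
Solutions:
 u(c) = C1 + C2*c^5


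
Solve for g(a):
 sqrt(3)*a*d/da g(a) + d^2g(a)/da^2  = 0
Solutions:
 g(a) = C1 + C2*erf(sqrt(2)*3^(1/4)*a/2)


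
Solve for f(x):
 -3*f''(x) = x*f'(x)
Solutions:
 f(x) = C1 + C2*erf(sqrt(6)*x/6)


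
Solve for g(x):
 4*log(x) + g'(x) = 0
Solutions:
 g(x) = C1 - 4*x*log(x) + 4*x


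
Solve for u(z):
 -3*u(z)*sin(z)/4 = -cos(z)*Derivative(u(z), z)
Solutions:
 u(z) = C1/cos(z)^(3/4)


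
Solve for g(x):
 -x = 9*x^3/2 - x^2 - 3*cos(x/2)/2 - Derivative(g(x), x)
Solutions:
 g(x) = C1 + 9*x^4/8 - x^3/3 + x^2/2 - 3*sin(x/2)


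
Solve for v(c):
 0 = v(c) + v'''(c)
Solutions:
 v(c) = C3*exp(-c) + (C1*sin(sqrt(3)*c/2) + C2*cos(sqrt(3)*c/2))*exp(c/2)


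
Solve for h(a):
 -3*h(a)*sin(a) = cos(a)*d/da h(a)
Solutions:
 h(a) = C1*cos(a)^3


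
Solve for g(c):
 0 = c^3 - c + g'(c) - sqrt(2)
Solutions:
 g(c) = C1 - c^4/4 + c^2/2 + sqrt(2)*c


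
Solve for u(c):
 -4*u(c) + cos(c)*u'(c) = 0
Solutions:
 u(c) = C1*(sin(c)^2 + 2*sin(c) + 1)/(sin(c)^2 - 2*sin(c) + 1)


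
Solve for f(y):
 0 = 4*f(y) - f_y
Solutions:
 f(y) = C1*exp(4*y)


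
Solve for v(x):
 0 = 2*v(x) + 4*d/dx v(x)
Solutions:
 v(x) = C1*exp(-x/2)


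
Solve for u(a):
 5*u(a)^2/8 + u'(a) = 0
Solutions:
 u(a) = 8/(C1 + 5*a)


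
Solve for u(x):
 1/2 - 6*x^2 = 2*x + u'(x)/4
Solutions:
 u(x) = C1 - 8*x^3 - 4*x^2 + 2*x


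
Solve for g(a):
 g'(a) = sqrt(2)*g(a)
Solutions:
 g(a) = C1*exp(sqrt(2)*a)


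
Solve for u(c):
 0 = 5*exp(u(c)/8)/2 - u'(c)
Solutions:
 u(c) = 8*log(-1/(C1 + 5*c)) + 32*log(2)


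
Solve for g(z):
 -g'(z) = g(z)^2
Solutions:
 g(z) = 1/(C1 + z)


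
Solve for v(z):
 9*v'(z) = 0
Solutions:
 v(z) = C1


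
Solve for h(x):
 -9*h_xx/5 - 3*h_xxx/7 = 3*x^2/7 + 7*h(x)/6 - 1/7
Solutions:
 h(x) = C1*exp(x*(-84 + 42*2^(2/3)*63^(1/3)/(5*sqrt(3145) + 377)^(1/3) + 294^(1/3)*(5*sqrt(3145) + 377)^(1/3))/60)*sin(3^(1/6)*x*(-3^(2/3)*98^(1/3)*(5*sqrt(3145) + 377)^(1/3) + 126*2^(2/3)*7^(1/3)/(5*sqrt(3145) + 377)^(1/3))/60) + C2*exp(x*(-84 + 42*2^(2/3)*63^(1/3)/(5*sqrt(3145) + 377)^(1/3) + 294^(1/3)*(5*sqrt(3145) + 377)^(1/3))/60)*cos(3^(1/6)*x*(-3^(2/3)*98^(1/3)*(5*sqrt(3145) + 377)^(1/3) + 126*2^(2/3)*7^(1/3)/(5*sqrt(3145) + 377)^(1/3))/60) + C3*exp(-x*(42*2^(2/3)*63^(1/3)/(5*sqrt(3145) + 377)^(1/3) + 42 + 294^(1/3)*(5*sqrt(3145) + 377)^(1/3))/30) - 18*x^2/49 + 2154/1715


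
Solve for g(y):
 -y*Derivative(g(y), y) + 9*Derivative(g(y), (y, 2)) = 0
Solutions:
 g(y) = C1 + C2*erfi(sqrt(2)*y/6)


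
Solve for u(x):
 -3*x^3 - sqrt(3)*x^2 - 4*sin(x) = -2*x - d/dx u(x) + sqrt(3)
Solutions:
 u(x) = C1 + 3*x^4/4 + sqrt(3)*x^3/3 - x^2 + sqrt(3)*x - 4*cos(x)


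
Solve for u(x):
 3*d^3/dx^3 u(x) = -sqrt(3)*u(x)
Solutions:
 u(x) = C3*exp(-3^(5/6)*x/3) + (C1*sin(3^(1/3)*x/2) + C2*cos(3^(1/3)*x/2))*exp(3^(5/6)*x/6)


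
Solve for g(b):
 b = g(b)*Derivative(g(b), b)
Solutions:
 g(b) = -sqrt(C1 + b^2)
 g(b) = sqrt(C1 + b^2)


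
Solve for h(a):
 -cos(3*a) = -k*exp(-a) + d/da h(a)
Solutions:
 h(a) = C1 - k*exp(-a) - sin(3*a)/3


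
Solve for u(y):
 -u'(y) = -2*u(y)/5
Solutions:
 u(y) = C1*exp(2*y/5)


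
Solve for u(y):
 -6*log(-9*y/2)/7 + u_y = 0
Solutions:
 u(y) = C1 + 6*y*log(-y)/7 + 6*y*(-1 - log(2) + 2*log(3))/7


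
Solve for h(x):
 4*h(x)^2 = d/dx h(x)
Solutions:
 h(x) = -1/(C1 + 4*x)


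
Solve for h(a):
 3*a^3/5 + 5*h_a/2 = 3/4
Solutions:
 h(a) = C1 - 3*a^4/50 + 3*a/10


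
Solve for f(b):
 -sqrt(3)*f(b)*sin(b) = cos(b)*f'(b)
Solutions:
 f(b) = C1*cos(b)^(sqrt(3))


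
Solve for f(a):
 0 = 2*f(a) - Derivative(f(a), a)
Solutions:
 f(a) = C1*exp(2*a)


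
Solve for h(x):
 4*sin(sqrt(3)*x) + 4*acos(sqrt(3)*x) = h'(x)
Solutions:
 h(x) = C1 + 4*x*acos(sqrt(3)*x) - 4*sqrt(3)*sqrt(1 - 3*x^2)/3 - 4*sqrt(3)*cos(sqrt(3)*x)/3


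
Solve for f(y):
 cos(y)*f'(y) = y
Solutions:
 f(y) = C1 + Integral(y/cos(y), y)


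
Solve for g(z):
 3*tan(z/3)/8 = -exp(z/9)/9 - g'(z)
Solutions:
 g(z) = C1 - exp(z/9) + 9*log(cos(z/3))/8


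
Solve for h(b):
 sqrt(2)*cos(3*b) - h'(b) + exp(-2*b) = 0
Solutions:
 h(b) = C1 + sqrt(2)*sin(3*b)/3 - exp(-2*b)/2


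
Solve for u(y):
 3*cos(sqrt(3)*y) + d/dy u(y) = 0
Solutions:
 u(y) = C1 - sqrt(3)*sin(sqrt(3)*y)


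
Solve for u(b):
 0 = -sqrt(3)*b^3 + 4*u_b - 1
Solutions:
 u(b) = C1 + sqrt(3)*b^4/16 + b/4


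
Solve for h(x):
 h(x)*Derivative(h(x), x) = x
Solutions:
 h(x) = -sqrt(C1 + x^2)
 h(x) = sqrt(C1 + x^2)


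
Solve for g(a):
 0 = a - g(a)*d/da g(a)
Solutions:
 g(a) = -sqrt(C1 + a^2)
 g(a) = sqrt(C1 + a^2)


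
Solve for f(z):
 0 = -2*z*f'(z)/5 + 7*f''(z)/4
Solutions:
 f(z) = C1 + C2*erfi(2*sqrt(35)*z/35)


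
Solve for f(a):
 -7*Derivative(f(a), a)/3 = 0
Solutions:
 f(a) = C1


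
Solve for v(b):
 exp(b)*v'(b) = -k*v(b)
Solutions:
 v(b) = C1*exp(k*exp(-b))


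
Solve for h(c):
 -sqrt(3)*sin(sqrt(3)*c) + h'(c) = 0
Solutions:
 h(c) = C1 - cos(sqrt(3)*c)


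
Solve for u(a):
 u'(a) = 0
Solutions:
 u(a) = C1


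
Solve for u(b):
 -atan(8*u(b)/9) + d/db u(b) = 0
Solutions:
 Integral(1/atan(8*_y/9), (_y, u(b))) = C1 + b


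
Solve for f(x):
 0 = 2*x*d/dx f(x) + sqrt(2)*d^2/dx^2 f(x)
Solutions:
 f(x) = C1 + C2*erf(2^(3/4)*x/2)


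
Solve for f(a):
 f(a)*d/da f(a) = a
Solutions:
 f(a) = -sqrt(C1 + a^2)
 f(a) = sqrt(C1 + a^2)


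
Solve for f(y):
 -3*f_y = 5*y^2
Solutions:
 f(y) = C1 - 5*y^3/9


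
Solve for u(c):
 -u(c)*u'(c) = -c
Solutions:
 u(c) = -sqrt(C1 + c^2)
 u(c) = sqrt(C1 + c^2)


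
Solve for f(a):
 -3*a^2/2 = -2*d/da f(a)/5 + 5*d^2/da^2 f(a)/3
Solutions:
 f(a) = C1 + C2*exp(6*a/25) + 5*a^3/4 + 125*a^2/8 + 3125*a/24


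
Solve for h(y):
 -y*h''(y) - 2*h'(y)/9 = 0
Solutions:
 h(y) = C1 + C2*y^(7/9)


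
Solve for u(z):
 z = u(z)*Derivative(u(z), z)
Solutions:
 u(z) = -sqrt(C1 + z^2)
 u(z) = sqrt(C1 + z^2)


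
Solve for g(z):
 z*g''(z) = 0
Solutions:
 g(z) = C1 + C2*z


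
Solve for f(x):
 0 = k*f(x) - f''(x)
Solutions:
 f(x) = C1*exp(-sqrt(k)*x) + C2*exp(sqrt(k)*x)


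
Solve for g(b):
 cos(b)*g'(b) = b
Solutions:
 g(b) = C1 + Integral(b/cos(b), b)


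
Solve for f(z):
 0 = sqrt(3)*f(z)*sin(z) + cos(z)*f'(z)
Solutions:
 f(z) = C1*cos(z)^(sqrt(3))


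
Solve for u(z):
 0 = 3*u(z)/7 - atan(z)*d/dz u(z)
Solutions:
 u(z) = C1*exp(3*Integral(1/atan(z), z)/7)


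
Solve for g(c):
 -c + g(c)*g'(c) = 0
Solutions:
 g(c) = -sqrt(C1 + c^2)
 g(c) = sqrt(C1 + c^2)


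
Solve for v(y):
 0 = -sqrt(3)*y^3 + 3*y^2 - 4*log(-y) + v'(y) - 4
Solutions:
 v(y) = C1 + sqrt(3)*y^4/4 - y^3 + 4*y*log(-y)


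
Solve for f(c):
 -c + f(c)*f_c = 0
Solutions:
 f(c) = -sqrt(C1 + c^2)
 f(c) = sqrt(C1 + c^2)


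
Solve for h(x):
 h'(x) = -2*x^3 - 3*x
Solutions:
 h(x) = C1 - x^4/2 - 3*x^2/2


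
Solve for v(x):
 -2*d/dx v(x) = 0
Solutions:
 v(x) = C1


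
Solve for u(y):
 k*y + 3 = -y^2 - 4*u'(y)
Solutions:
 u(y) = C1 - k*y^2/8 - y^3/12 - 3*y/4


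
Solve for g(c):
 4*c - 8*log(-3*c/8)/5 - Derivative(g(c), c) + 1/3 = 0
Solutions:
 g(c) = C1 + 2*c^2 - 8*c*log(-c)/5 + c*(-24*log(3) + 29 + 72*log(2))/15


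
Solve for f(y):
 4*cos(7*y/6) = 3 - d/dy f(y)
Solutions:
 f(y) = C1 + 3*y - 24*sin(7*y/6)/7


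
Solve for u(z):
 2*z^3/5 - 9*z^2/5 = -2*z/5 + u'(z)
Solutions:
 u(z) = C1 + z^4/10 - 3*z^3/5 + z^2/5


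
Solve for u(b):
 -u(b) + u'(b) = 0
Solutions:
 u(b) = C1*exp(b)


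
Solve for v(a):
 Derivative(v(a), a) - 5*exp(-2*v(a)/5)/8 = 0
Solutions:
 v(a) = 5*log(-sqrt(C1 + 5*a)) - 5*log(10) + 5*log(5)/2
 v(a) = 5*log(C1 + 5*a)/2 - 5*log(10) + 5*log(5)/2


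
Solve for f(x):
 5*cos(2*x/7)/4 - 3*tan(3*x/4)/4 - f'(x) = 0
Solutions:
 f(x) = C1 + log(cos(3*x/4)) + 35*sin(2*x/7)/8


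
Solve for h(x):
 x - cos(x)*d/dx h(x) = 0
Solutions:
 h(x) = C1 + Integral(x/cos(x), x)


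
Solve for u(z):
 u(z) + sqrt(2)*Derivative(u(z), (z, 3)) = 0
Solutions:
 u(z) = C3*exp(-2^(5/6)*z/2) + (C1*sin(2^(5/6)*sqrt(3)*z/4) + C2*cos(2^(5/6)*sqrt(3)*z/4))*exp(2^(5/6)*z/4)


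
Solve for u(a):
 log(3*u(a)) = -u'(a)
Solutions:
 Integral(1/(log(_y) + log(3)), (_y, u(a))) = C1 - a


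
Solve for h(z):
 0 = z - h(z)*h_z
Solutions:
 h(z) = -sqrt(C1 + z^2)
 h(z) = sqrt(C1 + z^2)


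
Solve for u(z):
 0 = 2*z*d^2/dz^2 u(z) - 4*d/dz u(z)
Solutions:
 u(z) = C1 + C2*z^3


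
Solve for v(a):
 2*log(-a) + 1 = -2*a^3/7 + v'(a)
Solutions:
 v(a) = C1 + a^4/14 + 2*a*log(-a) - a


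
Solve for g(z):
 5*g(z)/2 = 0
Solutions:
 g(z) = 0


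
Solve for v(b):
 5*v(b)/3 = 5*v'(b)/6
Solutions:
 v(b) = C1*exp(2*b)


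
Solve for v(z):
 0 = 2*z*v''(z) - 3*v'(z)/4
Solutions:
 v(z) = C1 + C2*z^(11/8)


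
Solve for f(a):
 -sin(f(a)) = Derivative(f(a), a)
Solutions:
 f(a) = -acos((-C1 - exp(2*a))/(C1 - exp(2*a))) + 2*pi
 f(a) = acos((-C1 - exp(2*a))/(C1 - exp(2*a)))


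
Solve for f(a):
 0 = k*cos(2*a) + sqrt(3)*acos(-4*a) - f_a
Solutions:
 f(a) = C1 + k*sin(2*a)/2 + sqrt(3)*(a*acos(-4*a) + sqrt(1 - 16*a^2)/4)


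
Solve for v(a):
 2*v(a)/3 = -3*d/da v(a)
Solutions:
 v(a) = C1*exp(-2*a/9)


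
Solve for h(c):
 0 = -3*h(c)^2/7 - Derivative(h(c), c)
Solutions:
 h(c) = 7/(C1 + 3*c)


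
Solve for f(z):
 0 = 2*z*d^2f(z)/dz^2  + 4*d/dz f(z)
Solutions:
 f(z) = C1 + C2/z


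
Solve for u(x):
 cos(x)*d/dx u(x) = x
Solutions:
 u(x) = C1 + Integral(x/cos(x), x)


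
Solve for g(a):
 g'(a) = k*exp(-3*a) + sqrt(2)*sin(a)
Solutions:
 g(a) = C1 - k*exp(-3*a)/3 - sqrt(2)*cos(a)


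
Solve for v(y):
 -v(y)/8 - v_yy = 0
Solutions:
 v(y) = C1*sin(sqrt(2)*y/4) + C2*cos(sqrt(2)*y/4)


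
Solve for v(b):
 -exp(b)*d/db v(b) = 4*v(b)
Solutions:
 v(b) = C1*exp(4*exp(-b))


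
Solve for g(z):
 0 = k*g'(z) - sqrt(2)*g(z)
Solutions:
 g(z) = C1*exp(sqrt(2)*z/k)


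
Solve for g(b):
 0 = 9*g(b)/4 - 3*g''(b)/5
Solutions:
 g(b) = C1*exp(-sqrt(15)*b/2) + C2*exp(sqrt(15)*b/2)


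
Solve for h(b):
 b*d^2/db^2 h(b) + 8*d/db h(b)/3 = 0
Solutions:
 h(b) = C1 + C2/b^(5/3)


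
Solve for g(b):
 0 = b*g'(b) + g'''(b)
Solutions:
 g(b) = C1 + Integral(C2*airyai(-b) + C3*airybi(-b), b)


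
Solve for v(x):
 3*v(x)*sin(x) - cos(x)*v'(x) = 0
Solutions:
 v(x) = C1/cos(x)^3


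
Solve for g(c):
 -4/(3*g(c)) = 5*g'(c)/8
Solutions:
 g(c) = -sqrt(C1 - 960*c)/15
 g(c) = sqrt(C1 - 960*c)/15


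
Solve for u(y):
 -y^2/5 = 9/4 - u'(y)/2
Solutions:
 u(y) = C1 + 2*y^3/15 + 9*y/2


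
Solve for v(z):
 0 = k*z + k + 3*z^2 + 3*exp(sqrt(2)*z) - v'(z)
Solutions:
 v(z) = C1 + k*z^2/2 + k*z + z^3 + 3*sqrt(2)*exp(sqrt(2)*z)/2


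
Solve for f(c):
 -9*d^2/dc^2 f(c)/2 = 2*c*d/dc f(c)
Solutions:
 f(c) = C1 + C2*erf(sqrt(2)*c/3)


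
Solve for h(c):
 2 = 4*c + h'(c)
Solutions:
 h(c) = C1 - 2*c^2 + 2*c


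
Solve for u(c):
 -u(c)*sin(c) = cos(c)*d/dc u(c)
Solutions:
 u(c) = C1*cos(c)


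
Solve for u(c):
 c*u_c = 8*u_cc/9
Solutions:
 u(c) = C1 + C2*erfi(3*c/4)


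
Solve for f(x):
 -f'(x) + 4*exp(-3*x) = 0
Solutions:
 f(x) = C1 - 4*exp(-3*x)/3


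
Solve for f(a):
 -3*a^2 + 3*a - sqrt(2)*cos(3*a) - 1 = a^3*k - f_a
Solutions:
 f(a) = C1 + a^4*k/4 + a^3 - 3*a^2/2 + a + sqrt(2)*sin(3*a)/3


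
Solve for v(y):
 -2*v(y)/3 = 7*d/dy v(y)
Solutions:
 v(y) = C1*exp(-2*y/21)


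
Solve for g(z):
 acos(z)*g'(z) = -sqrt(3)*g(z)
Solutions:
 g(z) = C1*exp(-sqrt(3)*Integral(1/acos(z), z))


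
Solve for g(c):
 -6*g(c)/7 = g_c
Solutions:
 g(c) = C1*exp(-6*c/7)


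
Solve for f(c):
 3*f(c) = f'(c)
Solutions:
 f(c) = C1*exp(3*c)


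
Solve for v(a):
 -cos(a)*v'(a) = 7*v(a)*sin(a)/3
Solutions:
 v(a) = C1*cos(a)^(7/3)


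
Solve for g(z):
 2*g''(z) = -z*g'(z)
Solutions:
 g(z) = C1 + C2*erf(z/2)


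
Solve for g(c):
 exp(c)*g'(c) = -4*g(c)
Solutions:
 g(c) = C1*exp(4*exp(-c))


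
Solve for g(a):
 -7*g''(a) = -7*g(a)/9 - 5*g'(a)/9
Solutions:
 g(a) = C1*exp(a*(5 - sqrt(1789))/126) + C2*exp(a*(5 + sqrt(1789))/126)


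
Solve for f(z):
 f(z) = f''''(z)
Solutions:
 f(z) = C1*exp(-z) + C2*exp(z) + C3*sin(z) + C4*cos(z)


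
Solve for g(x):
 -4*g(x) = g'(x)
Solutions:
 g(x) = C1*exp(-4*x)


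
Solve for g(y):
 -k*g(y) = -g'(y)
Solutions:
 g(y) = C1*exp(k*y)


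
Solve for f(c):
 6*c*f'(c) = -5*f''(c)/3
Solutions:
 f(c) = C1 + C2*erf(3*sqrt(5)*c/5)


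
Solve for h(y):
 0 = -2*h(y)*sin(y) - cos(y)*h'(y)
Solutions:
 h(y) = C1*cos(y)^2


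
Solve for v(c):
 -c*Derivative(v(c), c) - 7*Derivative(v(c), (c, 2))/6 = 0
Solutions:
 v(c) = C1 + C2*erf(sqrt(21)*c/7)


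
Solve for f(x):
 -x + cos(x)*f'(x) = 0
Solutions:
 f(x) = C1 + Integral(x/cos(x), x)


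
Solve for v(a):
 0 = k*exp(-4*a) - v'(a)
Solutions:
 v(a) = C1 - k*exp(-4*a)/4


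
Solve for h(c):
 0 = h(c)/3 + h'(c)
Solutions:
 h(c) = C1*exp(-c/3)


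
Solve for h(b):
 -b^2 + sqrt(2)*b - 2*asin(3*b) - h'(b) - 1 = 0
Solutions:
 h(b) = C1 - b^3/3 + sqrt(2)*b^2/2 - 2*b*asin(3*b) - b - 2*sqrt(1 - 9*b^2)/3


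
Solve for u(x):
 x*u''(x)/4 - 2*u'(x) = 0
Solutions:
 u(x) = C1 + C2*x^9


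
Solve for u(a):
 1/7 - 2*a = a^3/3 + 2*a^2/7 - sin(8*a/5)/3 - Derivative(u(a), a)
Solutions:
 u(a) = C1 + a^4/12 + 2*a^3/21 + a^2 - a/7 + 5*cos(8*a/5)/24


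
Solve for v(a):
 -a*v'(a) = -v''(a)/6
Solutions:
 v(a) = C1 + C2*erfi(sqrt(3)*a)


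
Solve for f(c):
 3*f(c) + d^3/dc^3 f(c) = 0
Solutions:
 f(c) = C3*exp(-3^(1/3)*c) + (C1*sin(3^(5/6)*c/2) + C2*cos(3^(5/6)*c/2))*exp(3^(1/3)*c/2)


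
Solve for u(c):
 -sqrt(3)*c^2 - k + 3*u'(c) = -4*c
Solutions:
 u(c) = C1 + sqrt(3)*c^3/9 - 2*c^2/3 + c*k/3


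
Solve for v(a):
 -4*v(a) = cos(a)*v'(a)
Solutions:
 v(a) = C1*(sin(a)^2 - 2*sin(a) + 1)/(sin(a)^2 + 2*sin(a) + 1)


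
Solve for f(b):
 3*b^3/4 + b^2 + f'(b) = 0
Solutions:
 f(b) = C1 - 3*b^4/16 - b^3/3


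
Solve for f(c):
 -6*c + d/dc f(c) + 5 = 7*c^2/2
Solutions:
 f(c) = C1 + 7*c^3/6 + 3*c^2 - 5*c


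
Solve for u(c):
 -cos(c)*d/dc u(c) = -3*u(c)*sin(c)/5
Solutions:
 u(c) = C1/cos(c)^(3/5)


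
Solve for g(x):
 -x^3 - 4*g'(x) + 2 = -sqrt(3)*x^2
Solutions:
 g(x) = C1 - x^4/16 + sqrt(3)*x^3/12 + x/2


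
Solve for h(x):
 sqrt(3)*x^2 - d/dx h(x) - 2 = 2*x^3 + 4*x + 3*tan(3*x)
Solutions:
 h(x) = C1 - x^4/2 + sqrt(3)*x^3/3 - 2*x^2 - 2*x + log(cos(3*x))


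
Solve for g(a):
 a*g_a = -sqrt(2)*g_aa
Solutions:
 g(a) = C1 + C2*erf(2^(1/4)*a/2)


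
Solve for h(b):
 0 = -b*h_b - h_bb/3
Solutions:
 h(b) = C1 + C2*erf(sqrt(6)*b/2)


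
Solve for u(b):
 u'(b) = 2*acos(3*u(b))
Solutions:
 Integral(1/acos(3*_y), (_y, u(b))) = C1 + 2*b


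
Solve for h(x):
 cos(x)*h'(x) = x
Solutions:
 h(x) = C1 + Integral(x/cos(x), x)


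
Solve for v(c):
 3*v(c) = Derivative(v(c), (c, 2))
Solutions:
 v(c) = C1*exp(-sqrt(3)*c) + C2*exp(sqrt(3)*c)


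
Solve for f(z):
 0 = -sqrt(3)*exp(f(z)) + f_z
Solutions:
 f(z) = log(-1/(C1 + sqrt(3)*z))


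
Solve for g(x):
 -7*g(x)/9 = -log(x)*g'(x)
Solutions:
 g(x) = C1*exp(7*li(x)/9)


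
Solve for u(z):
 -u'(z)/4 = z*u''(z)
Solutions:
 u(z) = C1 + C2*z^(3/4)


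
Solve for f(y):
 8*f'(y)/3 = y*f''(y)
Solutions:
 f(y) = C1 + C2*y^(11/3)


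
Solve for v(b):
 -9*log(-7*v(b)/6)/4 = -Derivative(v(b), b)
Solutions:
 -4*Integral(1/(log(-_y) - log(6) + log(7)), (_y, v(b)))/9 = C1 - b


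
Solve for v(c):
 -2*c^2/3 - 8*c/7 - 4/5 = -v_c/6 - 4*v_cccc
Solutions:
 v(c) = C1 + C4*exp(-3^(2/3)*c/6) + 4*c^3/3 + 24*c^2/7 + 24*c/5 + (C2*sin(3^(1/6)*c/4) + C3*cos(3^(1/6)*c/4))*exp(3^(2/3)*c/12)


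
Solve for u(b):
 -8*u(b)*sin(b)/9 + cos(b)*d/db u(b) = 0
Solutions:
 u(b) = C1/cos(b)^(8/9)


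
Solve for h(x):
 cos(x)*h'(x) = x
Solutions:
 h(x) = C1 + Integral(x/cos(x), x)


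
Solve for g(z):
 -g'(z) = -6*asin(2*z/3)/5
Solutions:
 g(z) = C1 + 6*z*asin(2*z/3)/5 + 3*sqrt(9 - 4*z^2)/5


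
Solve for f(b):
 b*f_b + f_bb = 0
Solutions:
 f(b) = C1 + C2*erf(sqrt(2)*b/2)


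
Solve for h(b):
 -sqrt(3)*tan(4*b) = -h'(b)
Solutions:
 h(b) = C1 - sqrt(3)*log(cos(4*b))/4


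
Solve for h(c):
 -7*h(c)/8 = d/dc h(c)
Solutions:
 h(c) = C1*exp(-7*c/8)


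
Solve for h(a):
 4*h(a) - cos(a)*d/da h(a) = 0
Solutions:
 h(a) = C1*(sin(a)^2 + 2*sin(a) + 1)/(sin(a)^2 - 2*sin(a) + 1)


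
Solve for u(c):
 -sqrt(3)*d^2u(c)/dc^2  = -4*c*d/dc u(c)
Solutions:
 u(c) = C1 + C2*erfi(sqrt(2)*3^(3/4)*c/3)


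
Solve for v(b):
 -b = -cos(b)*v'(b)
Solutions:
 v(b) = C1 + Integral(b/cos(b), b)


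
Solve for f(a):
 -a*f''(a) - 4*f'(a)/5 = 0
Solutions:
 f(a) = C1 + C2*a^(1/5)


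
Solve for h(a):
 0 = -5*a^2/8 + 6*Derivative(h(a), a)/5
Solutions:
 h(a) = C1 + 25*a^3/144


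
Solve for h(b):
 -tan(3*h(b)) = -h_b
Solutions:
 h(b) = -asin(C1*exp(3*b))/3 + pi/3
 h(b) = asin(C1*exp(3*b))/3


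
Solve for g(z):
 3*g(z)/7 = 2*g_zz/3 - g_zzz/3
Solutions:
 g(z) = C1*exp(z*(56*14^(1/3)/(9*sqrt(57) + 131)^(1/3) + 14^(2/3)*(9*sqrt(57) + 131)^(1/3) + 56)/84)*sin(14^(1/3)*sqrt(3)*z*(-14^(1/3)*(9*sqrt(57) + 131)^(1/3) + 56/(9*sqrt(57) + 131)^(1/3))/84) + C2*exp(z*(56*14^(1/3)/(9*sqrt(57) + 131)^(1/3) + 14^(2/3)*(9*sqrt(57) + 131)^(1/3) + 56)/84)*cos(14^(1/3)*sqrt(3)*z*(-14^(1/3)*(9*sqrt(57) + 131)^(1/3) + 56/(9*sqrt(57) + 131)^(1/3))/84) + C3*exp(z*(-14^(2/3)*(9*sqrt(57) + 131)^(1/3) - 56*14^(1/3)/(9*sqrt(57) + 131)^(1/3) + 28)/42)


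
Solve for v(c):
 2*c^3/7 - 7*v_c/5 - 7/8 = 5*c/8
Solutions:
 v(c) = C1 + 5*c^4/98 - 25*c^2/112 - 5*c/8


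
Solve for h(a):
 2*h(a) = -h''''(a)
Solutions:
 h(a) = (C1*sin(2^(3/4)*a/2) + C2*cos(2^(3/4)*a/2))*exp(-2^(3/4)*a/2) + (C3*sin(2^(3/4)*a/2) + C4*cos(2^(3/4)*a/2))*exp(2^(3/4)*a/2)


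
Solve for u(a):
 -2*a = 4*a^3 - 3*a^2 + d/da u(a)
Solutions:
 u(a) = C1 - a^4 + a^3 - a^2


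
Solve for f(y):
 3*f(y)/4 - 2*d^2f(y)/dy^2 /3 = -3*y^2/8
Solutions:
 f(y) = C1*exp(-3*sqrt(2)*y/4) + C2*exp(3*sqrt(2)*y/4) - y^2/2 - 8/9


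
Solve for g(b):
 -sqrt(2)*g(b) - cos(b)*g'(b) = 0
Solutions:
 g(b) = C1*(sin(b) - 1)^(sqrt(2)/2)/(sin(b) + 1)^(sqrt(2)/2)


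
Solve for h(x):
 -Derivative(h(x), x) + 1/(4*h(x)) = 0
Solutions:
 h(x) = -sqrt(C1 + 2*x)/2
 h(x) = sqrt(C1 + 2*x)/2


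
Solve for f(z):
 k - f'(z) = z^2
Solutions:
 f(z) = C1 + k*z - z^3/3


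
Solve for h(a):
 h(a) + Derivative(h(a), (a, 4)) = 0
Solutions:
 h(a) = (C1*sin(sqrt(2)*a/2) + C2*cos(sqrt(2)*a/2))*exp(-sqrt(2)*a/2) + (C3*sin(sqrt(2)*a/2) + C4*cos(sqrt(2)*a/2))*exp(sqrt(2)*a/2)


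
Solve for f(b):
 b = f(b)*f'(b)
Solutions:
 f(b) = -sqrt(C1 + b^2)
 f(b) = sqrt(C1 + b^2)


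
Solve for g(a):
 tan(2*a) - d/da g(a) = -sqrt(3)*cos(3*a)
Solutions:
 g(a) = C1 - log(cos(2*a))/2 + sqrt(3)*sin(3*a)/3


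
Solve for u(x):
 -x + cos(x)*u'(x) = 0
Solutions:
 u(x) = C1 + Integral(x/cos(x), x)


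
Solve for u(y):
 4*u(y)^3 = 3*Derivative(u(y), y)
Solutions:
 u(y) = -sqrt(6)*sqrt(-1/(C1 + 4*y))/2
 u(y) = sqrt(6)*sqrt(-1/(C1 + 4*y))/2


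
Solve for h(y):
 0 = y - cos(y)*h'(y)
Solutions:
 h(y) = C1 + Integral(y/cos(y), y)


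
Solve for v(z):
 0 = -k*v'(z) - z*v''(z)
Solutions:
 v(z) = C1 + z^(1 - re(k))*(C2*sin(log(z)*Abs(im(k))) + C3*cos(log(z)*im(k)))


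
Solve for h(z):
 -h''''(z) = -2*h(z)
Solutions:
 h(z) = C1*exp(-2^(1/4)*z) + C2*exp(2^(1/4)*z) + C3*sin(2^(1/4)*z) + C4*cos(2^(1/4)*z)


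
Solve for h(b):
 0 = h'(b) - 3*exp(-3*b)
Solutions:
 h(b) = C1 - exp(-3*b)


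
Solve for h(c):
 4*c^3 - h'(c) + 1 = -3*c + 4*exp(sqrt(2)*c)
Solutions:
 h(c) = C1 + c^4 + 3*c^2/2 + c - 2*sqrt(2)*exp(sqrt(2)*c)
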